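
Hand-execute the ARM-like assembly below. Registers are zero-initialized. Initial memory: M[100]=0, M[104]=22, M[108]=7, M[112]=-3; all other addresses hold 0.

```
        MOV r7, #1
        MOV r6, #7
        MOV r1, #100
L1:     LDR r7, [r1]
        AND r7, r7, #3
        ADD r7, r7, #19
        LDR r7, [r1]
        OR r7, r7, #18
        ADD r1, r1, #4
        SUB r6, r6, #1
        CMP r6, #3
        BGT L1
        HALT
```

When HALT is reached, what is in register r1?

after MOV r7, #1: r7=1
after MOV r6, #7: r6=7
after MOV r1, #100: r1=100
after LDR r7, [r1]: r7=M[100]=0
after AND r7, r7, #3: r7=0&3=0
after ADD r7, r7, #19: r7=0+19=19
after LDR r7, [r1]: r7=M[100]=0
after OR r7, r7, #18: r7=0|18=18
after ADD r1, r1, #4: r1=100+4=104
after SUB r6, r6, #1: r6=7-1=6
CMP r6, #3  (cmp 6,3)
BGT L1: taken
after LDR r7, [r1]: r7=M[104]=22
after AND r7, r7, #3: r7=22&3=2
after ADD r7, r7, #19: r7=2+19=21
after LDR r7, [r1]: r7=M[104]=22
after OR r7, r7, #18: r7=22|18=22
after ADD r1, r1, #4: r1=104+4=108
after SUB r6, r6, #1: r6=6-1=5
CMP r6, #3  (cmp 5,3)
BGT L1: taken
after LDR r7, [r1]: r7=M[108]=7
after AND r7, r7, #3: r7=7&3=3
after ADD r7, r7, #19: r7=3+19=22
after LDR r7, [r1]: r7=M[108]=7
after OR r7, r7, #18: r7=7|18=23
after ADD r1, r1, #4: r1=108+4=112
after SUB r6, r6, #1: r6=5-1=4
CMP r6, #3  (cmp 4,3)
BGT L1: taken
after LDR r7, [r1]: r7=M[112]=-3
after AND r7, r7, #3: r7=(-3)&3=1
after ADD r7, r7, #19: r7=1+19=20
after LDR r7, [r1]: r7=M[112]=-3
after OR r7, r7, #18: r7=(-3)|18=-1
after ADD r1, r1, #4: r1=112+4=116
after SUB r6, r6, #1: r6=4-1=3
CMP r6, #3  (cmp 3,3)
BGT L1: not taken
halt.

116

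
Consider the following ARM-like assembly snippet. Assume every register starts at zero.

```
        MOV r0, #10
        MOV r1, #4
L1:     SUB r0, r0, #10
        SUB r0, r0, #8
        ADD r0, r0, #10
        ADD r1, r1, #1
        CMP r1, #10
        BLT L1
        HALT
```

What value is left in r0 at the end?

-38

r0=10
r1=4
r0=10-10=0
r0=0-8=-8
r0=(-8)+10=2
r1=4+1=5
CMP r1, #10  (cmp 5,10)
BLT L1: taken
r0=2-10=-8
r0=(-8)-8=-16
r0=(-16)+10=-6
r1=5+1=6
CMP r1, #10  (cmp 6,10)
BLT L1: taken
r0=(-6)-10=-16
r0=(-16)-8=-24
r0=(-24)+10=-14
r1=6+1=7
CMP r1, #10  (cmp 7,10)
BLT L1: taken
r0=(-14)-10=-24
r0=(-24)-8=-32
r0=(-32)+10=-22
r1=7+1=8
CMP r1, #10  (cmp 8,10)
BLT L1: taken
r0=(-22)-10=-32
r0=(-32)-8=-40
r0=(-40)+10=-30
r1=8+1=9
CMP r1, #10  (cmp 9,10)
BLT L1: taken
r0=(-30)-10=-40
r0=(-40)-8=-48
r0=(-48)+10=-38
r1=9+1=10
CMP r1, #10  (cmp 10,10)
BLT L1: not taken
halt.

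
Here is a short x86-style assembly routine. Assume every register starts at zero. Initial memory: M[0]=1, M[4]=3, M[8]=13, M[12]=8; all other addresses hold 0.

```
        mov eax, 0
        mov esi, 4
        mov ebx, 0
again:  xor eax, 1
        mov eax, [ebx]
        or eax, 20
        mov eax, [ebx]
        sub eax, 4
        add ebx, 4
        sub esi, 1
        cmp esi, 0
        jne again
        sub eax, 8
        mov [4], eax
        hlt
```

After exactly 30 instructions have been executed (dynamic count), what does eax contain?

9

eax=0
esi=4
ebx=0
eax=0^1=1
eax=M[0]=1
eax=1|20=21
eax=M[0]=1
eax=1-4=-3
ebx=0+4=4
esi=4-1=3
cmp esi, 0  (cmp 3,0)
jne again: taken
eax=(-3)^1=-4
eax=M[4]=3
eax=3|20=23
eax=M[4]=3
eax=3-4=-1
ebx=4+4=8
esi=3-1=2
cmp esi, 0  (cmp 2,0)
jne again: taken
eax=(-1)^1=-2
eax=M[8]=13
eax=13|20=29
eax=M[8]=13
eax=13-4=9
ebx=8+4=12
esi=2-1=1
cmp esi, 0  (cmp 1,0)
jne again: taken
After step 30: eax = 9.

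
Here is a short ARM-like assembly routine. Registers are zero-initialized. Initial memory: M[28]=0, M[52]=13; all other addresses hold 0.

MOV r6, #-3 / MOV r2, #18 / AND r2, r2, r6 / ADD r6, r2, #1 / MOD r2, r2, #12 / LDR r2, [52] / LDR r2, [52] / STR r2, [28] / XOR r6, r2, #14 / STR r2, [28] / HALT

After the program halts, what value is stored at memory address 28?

MOV r6, #-3 → r6=-3
MOV r2, #18 → r2=18
AND r2, r2, r6 → r2=18&(-3)=16
ADD r6, r2, #1 → r6=16+1=17
MOD r2, r2, #12 → r2=16%12=4
LDR r2, [52] → r2=M[52]=13
LDR r2, [52] → r2=M[52]=13
STR r2, [28] → M[28]=13
XOR r6, r2, #14 → r6=13^14=3
STR r2, [28] → M[28]=13
halt.

13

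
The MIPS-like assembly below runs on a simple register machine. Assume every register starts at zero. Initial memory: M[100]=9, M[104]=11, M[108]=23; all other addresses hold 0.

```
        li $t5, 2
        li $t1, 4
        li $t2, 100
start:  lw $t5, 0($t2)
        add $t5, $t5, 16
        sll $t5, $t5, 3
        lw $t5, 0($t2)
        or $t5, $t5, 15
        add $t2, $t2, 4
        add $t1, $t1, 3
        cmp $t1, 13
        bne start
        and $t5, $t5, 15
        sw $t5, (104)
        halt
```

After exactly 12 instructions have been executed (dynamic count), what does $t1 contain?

li $t5, 2 → $t5=2
li $t1, 4 → $t1=4
li $t2, 100 → $t2=100
lw $t5, 0($t2) → $t5=M[100]=9
add $t5, $t5, 16 → $t5=9+16=25
sll $t5, $t5, 3 → $t5=25<<3=200
lw $t5, 0($t2) → $t5=M[100]=9
or $t5, $t5, 15 → $t5=9|15=15
add $t2, $t2, 4 → $t2=100+4=104
add $t1, $t1, 3 → $t1=4+3=7
cmp $t1, 13  (cmp 7,13)
bne start: taken
After step 12: $t1 = 7.

7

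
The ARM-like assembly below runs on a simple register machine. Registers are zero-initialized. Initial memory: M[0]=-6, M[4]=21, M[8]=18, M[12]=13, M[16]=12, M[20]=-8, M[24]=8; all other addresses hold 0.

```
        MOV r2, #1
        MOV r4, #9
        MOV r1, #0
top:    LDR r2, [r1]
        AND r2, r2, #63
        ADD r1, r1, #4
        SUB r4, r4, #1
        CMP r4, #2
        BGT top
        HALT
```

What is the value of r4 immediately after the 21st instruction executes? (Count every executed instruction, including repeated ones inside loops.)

r2=1
r4=9
r1=0
r2=M[0]=-6
r2=(-6)&63=58
r1=0+4=4
r4=9-1=8
CMP r4, #2  (cmp 8,2)
BGT top: taken
r2=M[4]=21
r2=21&63=21
r1=4+4=8
r4=8-1=7
CMP r4, #2  (cmp 7,2)
BGT top: taken
r2=M[8]=18
r2=18&63=18
r1=8+4=12
r4=7-1=6
CMP r4, #2  (cmp 6,2)
BGT top: taken
After step 21: r4 = 6.

6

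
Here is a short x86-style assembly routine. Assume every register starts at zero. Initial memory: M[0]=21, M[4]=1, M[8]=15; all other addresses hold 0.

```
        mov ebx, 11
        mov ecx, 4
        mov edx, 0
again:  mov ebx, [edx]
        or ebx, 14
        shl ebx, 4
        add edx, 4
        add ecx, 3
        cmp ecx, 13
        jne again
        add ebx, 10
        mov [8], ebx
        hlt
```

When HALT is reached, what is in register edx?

12

after mov ebx, 11: ebx=11
after mov ecx, 4: ecx=4
after mov edx, 0: edx=0
after mov ebx, [edx]: ebx=M[0]=21
after or ebx, 14: ebx=21|14=31
after shl ebx, 4: ebx=31<<4=496
after add edx, 4: edx=0+4=4
after add ecx, 3: ecx=4+3=7
cmp ecx, 13  (cmp 7,13)
jne again: taken
after mov ebx, [edx]: ebx=M[4]=1
after or ebx, 14: ebx=1|14=15
after shl ebx, 4: ebx=15<<4=240
after add edx, 4: edx=4+4=8
after add ecx, 3: ecx=7+3=10
cmp ecx, 13  (cmp 10,13)
jne again: taken
after mov ebx, [edx]: ebx=M[8]=15
after or ebx, 14: ebx=15|14=15
after shl ebx, 4: ebx=15<<4=240
after add edx, 4: edx=8+4=12
after add ecx, 3: ecx=10+3=13
cmp ecx, 13  (cmp 13,13)
jne again: not taken
after add ebx, 10: ebx=240+10=250
mov [8], ebx → M[8]=250
halt.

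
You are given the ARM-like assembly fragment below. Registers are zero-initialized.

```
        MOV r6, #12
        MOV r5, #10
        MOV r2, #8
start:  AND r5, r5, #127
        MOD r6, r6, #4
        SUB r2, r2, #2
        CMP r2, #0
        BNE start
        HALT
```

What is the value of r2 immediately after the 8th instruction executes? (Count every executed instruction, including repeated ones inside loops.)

MOV r6, #12 → r6=12
MOV r5, #10 → r5=10
MOV r2, #8 → r2=8
AND r5, r5, #127 → r5=10&127=10
MOD r6, r6, #4 → r6=12%4=0
SUB r2, r2, #2 → r2=8-2=6
CMP r2, #0  (cmp 6,0)
BNE start: taken
After step 8: r2 = 6.

6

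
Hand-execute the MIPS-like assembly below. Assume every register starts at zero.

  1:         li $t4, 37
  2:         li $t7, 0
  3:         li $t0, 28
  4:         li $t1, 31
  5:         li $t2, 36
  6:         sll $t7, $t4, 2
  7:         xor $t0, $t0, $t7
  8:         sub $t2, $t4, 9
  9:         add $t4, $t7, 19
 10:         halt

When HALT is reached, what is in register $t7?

148

$t4=37
$t7=0
$t0=28
$t1=31
$t2=36
$t7=37<<2=148
$t0=28^148=136
$t2=37-9=28
$t4=148+19=167
halt.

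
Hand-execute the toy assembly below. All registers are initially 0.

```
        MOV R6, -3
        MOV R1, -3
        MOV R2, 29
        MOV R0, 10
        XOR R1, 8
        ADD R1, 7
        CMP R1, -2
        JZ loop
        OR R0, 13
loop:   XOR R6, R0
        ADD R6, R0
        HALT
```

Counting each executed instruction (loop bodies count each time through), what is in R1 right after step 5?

-11

R6=-3
R1=-3
R2=29
R0=10
R1=(-3)^8=-11
After step 5: R1 = -11.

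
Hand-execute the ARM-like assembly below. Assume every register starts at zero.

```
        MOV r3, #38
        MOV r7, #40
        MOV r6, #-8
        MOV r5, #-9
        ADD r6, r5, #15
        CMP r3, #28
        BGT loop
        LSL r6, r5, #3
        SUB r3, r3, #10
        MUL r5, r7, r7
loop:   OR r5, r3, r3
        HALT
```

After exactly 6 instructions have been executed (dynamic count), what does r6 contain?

MOV r3, #38 → r3=38
MOV r7, #40 → r7=40
MOV r6, #-8 → r6=-8
MOV r5, #-9 → r5=-9
ADD r6, r5, #15 → r6=(-9)+15=6
CMP r3, #28  (cmp 38,28)
After step 6: r6 = 6.

6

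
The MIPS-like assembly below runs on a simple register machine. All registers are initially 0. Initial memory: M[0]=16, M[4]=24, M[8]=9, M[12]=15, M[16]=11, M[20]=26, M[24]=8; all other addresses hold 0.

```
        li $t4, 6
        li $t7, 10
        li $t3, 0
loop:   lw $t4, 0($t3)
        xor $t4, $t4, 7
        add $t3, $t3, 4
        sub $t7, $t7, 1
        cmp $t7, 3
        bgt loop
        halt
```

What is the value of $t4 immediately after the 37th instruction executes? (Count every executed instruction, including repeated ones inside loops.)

29

$t4=6
$t7=10
$t3=0
$t4=M[0]=16
$t4=16^7=23
$t3=0+4=4
$t7=10-1=9
cmp $t7, 3  (cmp 9,3)
bgt loop: taken
$t4=M[4]=24
$t4=24^7=31
$t3=4+4=8
$t7=9-1=8
cmp $t7, 3  (cmp 8,3)
bgt loop: taken
$t4=M[8]=9
$t4=9^7=14
$t3=8+4=12
$t7=8-1=7
cmp $t7, 3  (cmp 7,3)
bgt loop: taken
$t4=M[12]=15
$t4=15^7=8
$t3=12+4=16
$t7=7-1=6
cmp $t7, 3  (cmp 6,3)
bgt loop: taken
$t4=M[16]=11
$t4=11^7=12
$t3=16+4=20
$t7=6-1=5
cmp $t7, 3  (cmp 5,3)
bgt loop: taken
$t4=M[20]=26
$t4=26^7=29
$t3=20+4=24
$t7=5-1=4
After step 37: $t4 = 29.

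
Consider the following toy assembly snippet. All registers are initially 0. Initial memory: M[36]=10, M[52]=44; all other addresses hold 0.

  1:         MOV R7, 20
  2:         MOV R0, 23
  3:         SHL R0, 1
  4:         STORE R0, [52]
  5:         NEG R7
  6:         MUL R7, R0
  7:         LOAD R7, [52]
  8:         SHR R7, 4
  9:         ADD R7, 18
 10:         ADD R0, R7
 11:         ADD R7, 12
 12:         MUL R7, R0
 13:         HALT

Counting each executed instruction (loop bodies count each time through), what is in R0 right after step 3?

after MOV R7, 20: R7=20
after MOV R0, 23: R0=23
after SHL R0, 1: R0=23<<1=46
After step 3: R0 = 46.

46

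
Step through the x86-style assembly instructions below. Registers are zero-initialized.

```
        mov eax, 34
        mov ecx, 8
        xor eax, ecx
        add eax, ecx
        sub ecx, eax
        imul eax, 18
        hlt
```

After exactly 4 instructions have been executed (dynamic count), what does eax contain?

50

after mov eax, 34: eax=34
after mov ecx, 8: ecx=8
after xor eax, ecx: eax=34^8=42
after add eax, ecx: eax=42+8=50
After step 4: eax = 50.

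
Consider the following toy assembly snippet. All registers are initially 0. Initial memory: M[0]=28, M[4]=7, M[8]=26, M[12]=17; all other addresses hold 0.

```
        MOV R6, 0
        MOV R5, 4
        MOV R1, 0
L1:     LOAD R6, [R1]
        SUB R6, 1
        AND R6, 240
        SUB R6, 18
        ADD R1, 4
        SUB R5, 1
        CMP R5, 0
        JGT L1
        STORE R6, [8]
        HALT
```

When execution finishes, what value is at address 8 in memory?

-2

R6=0
R5=4
R1=0
R6=M[0]=28
R6=28-1=27
R6=27&240=16
R6=16-18=-2
R1=0+4=4
R5=4-1=3
CMP R5, 0  (cmp 3,0)
JGT L1: taken
R6=M[4]=7
R6=7-1=6
R6=6&240=0
R6=0-18=-18
R1=4+4=8
R5=3-1=2
CMP R5, 0  (cmp 2,0)
JGT L1: taken
R6=M[8]=26
R6=26-1=25
R6=25&240=16
R6=16-18=-2
R1=8+4=12
R5=2-1=1
CMP R5, 0  (cmp 1,0)
JGT L1: taken
R6=M[12]=17
R6=17-1=16
R6=16&240=16
R6=16-18=-2
R1=12+4=16
R5=1-1=0
CMP R5, 0  (cmp 0,0)
JGT L1: not taken
STORE R6, [8] → M[8]=-2
halt.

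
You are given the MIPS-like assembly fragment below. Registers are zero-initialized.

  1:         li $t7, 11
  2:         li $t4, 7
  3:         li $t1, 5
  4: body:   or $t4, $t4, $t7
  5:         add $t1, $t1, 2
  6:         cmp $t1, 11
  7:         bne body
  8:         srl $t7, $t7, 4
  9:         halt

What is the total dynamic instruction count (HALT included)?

after li $t7, 11: $t7=11
after li $t4, 7: $t4=7
after li $t1, 5: $t1=5
after or $t4, $t4, $t7: $t4=7|11=15
after add $t1, $t1, 2: $t1=5+2=7
cmp $t1, 11  (cmp 7,11)
bne body: taken
after or $t4, $t4, $t7: $t4=15|11=15
after add $t1, $t1, 2: $t1=7+2=9
cmp $t1, 11  (cmp 9,11)
bne body: taken
after or $t4, $t4, $t7: $t4=15|11=15
after add $t1, $t1, 2: $t1=9+2=11
cmp $t1, 11  (cmp 11,11)
bne body: not taken
after srl $t7, $t7, 4: $t7=11>>4=0
halt.
Total executed instructions: 17.

17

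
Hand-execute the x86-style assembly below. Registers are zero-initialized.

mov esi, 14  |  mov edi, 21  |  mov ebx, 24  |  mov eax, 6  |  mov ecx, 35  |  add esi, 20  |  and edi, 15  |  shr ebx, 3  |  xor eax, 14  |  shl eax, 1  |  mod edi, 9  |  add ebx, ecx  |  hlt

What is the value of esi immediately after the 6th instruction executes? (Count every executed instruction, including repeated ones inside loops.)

esi=14
edi=21
ebx=24
eax=6
ecx=35
esi=14+20=34
After step 6: esi = 34.

34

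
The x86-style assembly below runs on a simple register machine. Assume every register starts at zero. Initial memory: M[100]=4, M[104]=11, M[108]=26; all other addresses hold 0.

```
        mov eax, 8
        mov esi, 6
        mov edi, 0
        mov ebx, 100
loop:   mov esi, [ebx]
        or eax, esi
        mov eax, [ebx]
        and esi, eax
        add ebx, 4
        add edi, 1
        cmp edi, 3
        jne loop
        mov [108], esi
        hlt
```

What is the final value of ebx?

mov eax, 8 → eax=8
mov esi, 6 → esi=6
mov edi, 0 → edi=0
mov ebx, 100 → ebx=100
mov esi, [ebx] → esi=M[100]=4
or eax, esi → eax=8|4=12
mov eax, [ebx] → eax=M[100]=4
and esi, eax → esi=4&4=4
add ebx, 4 → ebx=100+4=104
add edi, 1 → edi=0+1=1
cmp edi, 3  (cmp 1,3)
jne loop: taken
mov esi, [ebx] → esi=M[104]=11
or eax, esi → eax=4|11=15
mov eax, [ebx] → eax=M[104]=11
and esi, eax → esi=11&11=11
add ebx, 4 → ebx=104+4=108
add edi, 1 → edi=1+1=2
cmp edi, 3  (cmp 2,3)
jne loop: taken
mov esi, [ebx] → esi=M[108]=26
or eax, esi → eax=11|26=27
mov eax, [ebx] → eax=M[108]=26
and esi, eax → esi=26&26=26
add ebx, 4 → ebx=108+4=112
add edi, 1 → edi=2+1=3
cmp edi, 3  (cmp 3,3)
jne loop: not taken
mov [108], esi → M[108]=26
halt.

112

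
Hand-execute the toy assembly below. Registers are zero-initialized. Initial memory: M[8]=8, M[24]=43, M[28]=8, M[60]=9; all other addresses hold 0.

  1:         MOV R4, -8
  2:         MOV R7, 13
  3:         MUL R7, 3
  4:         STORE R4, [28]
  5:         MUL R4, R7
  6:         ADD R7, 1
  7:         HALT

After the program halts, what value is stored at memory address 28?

R4=-8
R7=13
R7=13*3=39
STORE R4, [28] → M[28]=-8
R4=(-8)*39=-312
R7=39+1=40
halt.

-8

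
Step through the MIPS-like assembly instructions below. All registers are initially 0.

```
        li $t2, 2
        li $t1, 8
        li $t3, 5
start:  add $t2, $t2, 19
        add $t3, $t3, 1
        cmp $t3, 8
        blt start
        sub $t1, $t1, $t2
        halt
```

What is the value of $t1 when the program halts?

-51

li $t2, 2 → $t2=2
li $t1, 8 → $t1=8
li $t3, 5 → $t3=5
add $t2, $t2, 19 → $t2=2+19=21
add $t3, $t3, 1 → $t3=5+1=6
cmp $t3, 8  (cmp 6,8)
blt start: taken
add $t2, $t2, 19 → $t2=21+19=40
add $t3, $t3, 1 → $t3=6+1=7
cmp $t3, 8  (cmp 7,8)
blt start: taken
add $t2, $t2, 19 → $t2=40+19=59
add $t3, $t3, 1 → $t3=7+1=8
cmp $t3, 8  (cmp 8,8)
blt start: not taken
sub $t1, $t1, $t2 → $t1=8-59=-51
halt.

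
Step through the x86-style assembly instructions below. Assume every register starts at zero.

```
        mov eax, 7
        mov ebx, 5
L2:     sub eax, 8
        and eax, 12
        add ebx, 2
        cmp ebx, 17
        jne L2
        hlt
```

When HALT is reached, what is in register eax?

4

eax=7
ebx=5
eax=7-8=-1
eax=(-1)&12=12
ebx=5+2=7
cmp ebx, 17  (cmp 7,17)
jne L2: taken
eax=12-8=4
eax=4&12=4
ebx=7+2=9
cmp ebx, 17  (cmp 9,17)
jne L2: taken
eax=4-8=-4
eax=(-4)&12=12
ebx=9+2=11
cmp ebx, 17  (cmp 11,17)
jne L2: taken
eax=12-8=4
eax=4&12=4
ebx=11+2=13
cmp ebx, 17  (cmp 13,17)
jne L2: taken
eax=4-8=-4
eax=(-4)&12=12
ebx=13+2=15
cmp ebx, 17  (cmp 15,17)
jne L2: taken
eax=12-8=4
eax=4&12=4
ebx=15+2=17
cmp ebx, 17  (cmp 17,17)
jne L2: not taken
halt.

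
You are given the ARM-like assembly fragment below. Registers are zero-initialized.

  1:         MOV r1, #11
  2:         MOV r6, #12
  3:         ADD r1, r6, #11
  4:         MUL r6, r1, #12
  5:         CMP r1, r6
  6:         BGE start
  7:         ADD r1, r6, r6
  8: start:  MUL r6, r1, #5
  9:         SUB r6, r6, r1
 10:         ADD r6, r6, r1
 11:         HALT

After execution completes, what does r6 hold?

2760

after MOV r1, #11: r1=11
after MOV r6, #12: r6=12
after ADD r1, r6, #11: r1=12+11=23
after MUL r6, r1, #12: r6=23*12=276
CMP r1, r6  (cmp 23,276)
BGE start: not taken
after ADD r1, r6, r6: r1=276+276=552
after MUL r6, r1, #5: r6=552*5=2760
after SUB r6, r6, r1: r6=2760-552=2208
after ADD r6, r6, r1: r6=2208+552=2760
halt.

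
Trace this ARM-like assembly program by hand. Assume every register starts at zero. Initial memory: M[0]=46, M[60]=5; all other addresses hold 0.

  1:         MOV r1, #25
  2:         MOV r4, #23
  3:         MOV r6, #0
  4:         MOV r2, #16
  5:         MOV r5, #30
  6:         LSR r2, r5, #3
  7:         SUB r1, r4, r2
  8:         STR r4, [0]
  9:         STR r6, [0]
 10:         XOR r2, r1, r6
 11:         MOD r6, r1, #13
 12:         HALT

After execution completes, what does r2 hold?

r1=25
r4=23
r6=0
r2=16
r5=30
r2=30>>3=3
r1=23-3=20
STR r4, [0] → M[0]=23
STR r6, [0] → M[0]=0
r2=20^0=20
r6=20%13=7
halt.

20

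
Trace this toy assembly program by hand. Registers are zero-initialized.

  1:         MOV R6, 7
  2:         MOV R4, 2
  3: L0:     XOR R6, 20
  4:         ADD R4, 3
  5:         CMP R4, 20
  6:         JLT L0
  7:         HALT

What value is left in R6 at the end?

7

MOV R6, 7 → R6=7
MOV R4, 2 → R4=2
XOR R6, 20 → R6=7^20=19
ADD R4, 3 → R4=2+3=5
CMP R4, 20  (cmp 5,20)
JLT L0: taken
XOR R6, 20 → R6=19^20=7
ADD R4, 3 → R4=5+3=8
CMP R4, 20  (cmp 8,20)
JLT L0: taken
XOR R6, 20 → R6=7^20=19
ADD R4, 3 → R4=8+3=11
CMP R4, 20  (cmp 11,20)
JLT L0: taken
XOR R6, 20 → R6=19^20=7
ADD R4, 3 → R4=11+3=14
CMP R4, 20  (cmp 14,20)
JLT L0: taken
XOR R6, 20 → R6=7^20=19
ADD R4, 3 → R4=14+3=17
CMP R4, 20  (cmp 17,20)
JLT L0: taken
XOR R6, 20 → R6=19^20=7
ADD R4, 3 → R4=17+3=20
CMP R4, 20  (cmp 20,20)
JLT L0: not taken
halt.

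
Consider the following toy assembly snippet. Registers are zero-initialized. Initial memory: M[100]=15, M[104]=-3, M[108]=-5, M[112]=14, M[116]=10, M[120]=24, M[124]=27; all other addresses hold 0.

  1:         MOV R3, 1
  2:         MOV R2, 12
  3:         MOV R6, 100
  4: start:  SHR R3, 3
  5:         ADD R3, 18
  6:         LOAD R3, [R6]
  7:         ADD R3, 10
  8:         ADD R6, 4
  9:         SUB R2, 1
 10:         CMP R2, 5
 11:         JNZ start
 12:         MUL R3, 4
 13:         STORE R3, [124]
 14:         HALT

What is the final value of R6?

MOV R3, 1 → R3=1
MOV R2, 12 → R2=12
MOV R6, 100 → R6=100
SHR R3, 3 → R3=1>>3=0
ADD R3, 18 → R3=0+18=18
LOAD R3, [R6] → R3=M[100]=15
ADD R3, 10 → R3=15+10=25
ADD R6, 4 → R6=100+4=104
SUB R2, 1 → R2=12-1=11
CMP R2, 5  (cmp 11,5)
JNZ start: taken
SHR R3, 3 → R3=25>>3=3
ADD R3, 18 → R3=3+18=21
LOAD R3, [R6] → R3=M[104]=-3
ADD R3, 10 → R3=(-3)+10=7
ADD R6, 4 → R6=104+4=108
SUB R2, 1 → R2=11-1=10
CMP R2, 5  (cmp 10,5)
JNZ start: taken
SHR R3, 3 → R3=7>>3=0
ADD R3, 18 → R3=0+18=18
LOAD R3, [R6] → R3=M[108]=-5
ADD R3, 10 → R3=(-5)+10=5
ADD R6, 4 → R6=108+4=112
SUB R2, 1 → R2=10-1=9
CMP R2, 5  (cmp 9,5)
JNZ start: taken
SHR R3, 3 → R3=5>>3=0
ADD R3, 18 → R3=0+18=18
LOAD R3, [R6] → R3=M[112]=14
ADD R3, 10 → R3=14+10=24
ADD R6, 4 → R6=112+4=116
SUB R2, 1 → R2=9-1=8
CMP R2, 5  (cmp 8,5)
JNZ start: taken
SHR R3, 3 → R3=24>>3=3
ADD R3, 18 → R3=3+18=21
LOAD R3, [R6] → R3=M[116]=10
ADD R3, 10 → R3=10+10=20
ADD R6, 4 → R6=116+4=120
SUB R2, 1 → R2=8-1=7
CMP R2, 5  (cmp 7,5)
JNZ start: taken
SHR R3, 3 → R3=20>>3=2
ADD R3, 18 → R3=2+18=20
LOAD R3, [R6] → R3=M[120]=24
ADD R3, 10 → R3=24+10=34
ADD R6, 4 → R6=120+4=124
SUB R2, 1 → R2=7-1=6
CMP R2, 5  (cmp 6,5)
JNZ start: taken
SHR R3, 3 → R3=34>>3=4
ADD R3, 18 → R3=4+18=22
LOAD R3, [R6] → R3=M[124]=27
ADD R3, 10 → R3=27+10=37
ADD R6, 4 → R6=124+4=128
SUB R2, 1 → R2=6-1=5
CMP R2, 5  (cmp 5,5)
JNZ start: not taken
MUL R3, 4 → R3=37*4=148
STORE R3, [124] → M[124]=148
halt.

128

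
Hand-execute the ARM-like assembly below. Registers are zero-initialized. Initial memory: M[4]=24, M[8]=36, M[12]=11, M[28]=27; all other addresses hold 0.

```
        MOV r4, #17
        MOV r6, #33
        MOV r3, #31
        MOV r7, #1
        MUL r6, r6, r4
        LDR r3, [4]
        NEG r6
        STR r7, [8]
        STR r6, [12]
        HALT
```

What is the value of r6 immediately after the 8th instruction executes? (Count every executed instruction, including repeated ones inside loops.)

r4=17
r6=33
r3=31
r7=1
r6=33*17=561
r3=M[4]=24
r6=-(561)=-561
STR r7, [8] → M[8]=1
After step 8: r6 = -561.

-561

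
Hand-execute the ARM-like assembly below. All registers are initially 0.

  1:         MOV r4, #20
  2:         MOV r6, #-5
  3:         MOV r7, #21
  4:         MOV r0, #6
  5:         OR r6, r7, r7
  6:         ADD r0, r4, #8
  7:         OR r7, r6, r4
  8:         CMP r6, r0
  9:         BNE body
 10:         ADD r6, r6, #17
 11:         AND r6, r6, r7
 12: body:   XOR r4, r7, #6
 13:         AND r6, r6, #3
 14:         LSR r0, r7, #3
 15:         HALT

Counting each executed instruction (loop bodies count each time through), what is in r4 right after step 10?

MOV r4, #20 → r4=20
MOV r6, #-5 → r6=-5
MOV r7, #21 → r7=21
MOV r0, #6 → r0=6
OR r6, r7, r7 → r6=21|21=21
ADD r0, r4, #8 → r0=20+8=28
OR r7, r6, r4 → r7=21|20=21
CMP r6, r0  (cmp 21,28)
BNE body: taken
XOR r4, r7, #6 → r4=21^6=19
After step 10: r4 = 19.

19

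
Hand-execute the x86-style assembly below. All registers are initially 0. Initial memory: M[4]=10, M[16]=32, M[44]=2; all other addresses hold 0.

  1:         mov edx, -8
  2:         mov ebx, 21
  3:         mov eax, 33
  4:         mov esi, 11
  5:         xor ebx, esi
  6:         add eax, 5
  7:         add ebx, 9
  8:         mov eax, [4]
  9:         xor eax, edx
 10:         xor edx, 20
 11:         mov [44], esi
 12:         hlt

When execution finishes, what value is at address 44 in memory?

after mov edx, -8: edx=-8
after mov ebx, 21: ebx=21
after mov eax, 33: eax=33
after mov esi, 11: esi=11
after xor ebx, esi: ebx=21^11=30
after add eax, 5: eax=33+5=38
after add ebx, 9: ebx=30+9=39
after mov eax, [4]: eax=M[4]=10
after xor eax, edx: eax=10^(-8)=-14
after xor edx, 20: edx=(-8)^20=-20
mov [44], esi → M[44]=11
halt.

11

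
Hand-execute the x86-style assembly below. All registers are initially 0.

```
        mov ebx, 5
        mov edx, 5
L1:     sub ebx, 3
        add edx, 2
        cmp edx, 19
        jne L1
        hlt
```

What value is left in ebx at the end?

ebx=5
edx=5
ebx=5-3=2
edx=5+2=7
cmp edx, 19  (cmp 7,19)
jne L1: taken
ebx=2-3=-1
edx=7+2=9
cmp edx, 19  (cmp 9,19)
jne L1: taken
ebx=(-1)-3=-4
edx=9+2=11
cmp edx, 19  (cmp 11,19)
jne L1: taken
ebx=(-4)-3=-7
edx=11+2=13
cmp edx, 19  (cmp 13,19)
jne L1: taken
ebx=(-7)-3=-10
edx=13+2=15
cmp edx, 19  (cmp 15,19)
jne L1: taken
ebx=(-10)-3=-13
edx=15+2=17
cmp edx, 19  (cmp 17,19)
jne L1: taken
ebx=(-13)-3=-16
edx=17+2=19
cmp edx, 19  (cmp 19,19)
jne L1: not taken
halt.

-16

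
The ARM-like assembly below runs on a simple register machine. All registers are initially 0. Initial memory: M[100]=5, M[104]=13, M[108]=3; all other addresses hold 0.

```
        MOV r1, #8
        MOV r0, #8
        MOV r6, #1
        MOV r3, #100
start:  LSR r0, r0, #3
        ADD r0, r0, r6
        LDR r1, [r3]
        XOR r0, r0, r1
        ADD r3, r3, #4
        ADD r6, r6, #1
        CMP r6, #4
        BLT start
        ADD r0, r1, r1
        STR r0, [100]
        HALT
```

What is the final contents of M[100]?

6

r1=8
r0=8
r6=1
r3=100
r0=8>>3=1
r0=1+1=2
r1=M[100]=5
r0=2^5=7
r3=100+4=104
r6=1+1=2
CMP r6, #4  (cmp 2,4)
BLT start: taken
r0=7>>3=0
r0=0+2=2
r1=M[104]=13
r0=2^13=15
r3=104+4=108
r6=2+1=3
CMP r6, #4  (cmp 3,4)
BLT start: taken
r0=15>>3=1
r0=1+3=4
r1=M[108]=3
r0=4^3=7
r3=108+4=112
r6=3+1=4
CMP r6, #4  (cmp 4,4)
BLT start: not taken
r0=3+3=6
STR r0, [100] → M[100]=6
halt.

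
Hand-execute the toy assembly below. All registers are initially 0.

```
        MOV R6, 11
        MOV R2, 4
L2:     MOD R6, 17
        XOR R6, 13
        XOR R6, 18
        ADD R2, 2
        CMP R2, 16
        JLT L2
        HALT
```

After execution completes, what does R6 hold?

MOV R6, 11 → R6=11
MOV R2, 4 → R2=4
MOD R6, 17 → R6=11%17=11
XOR R6, 13 → R6=11^13=6
XOR R6, 18 → R6=6^18=20
ADD R2, 2 → R2=4+2=6
CMP R2, 16  (cmp 6,16)
JLT L2: taken
MOD R6, 17 → R6=20%17=3
XOR R6, 13 → R6=3^13=14
XOR R6, 18 → R6=14^18=28
ADD R2, 2 → R2=6+2=8
CMP R2, 16  (cmp 8,16)
JLT L2: taken
MOD R6, 17 → R6=28%17=11
XOR R6, 13 → R6=11^13=6
XOR R6, 18 → R6=6^18=20
ADD R2, 2 → R2=8+2=10
CMP R2, 16  (cmp 10,16)
JLT L2: taken
MOD R6, 17 → R6=20%17=3
XOR R6, 13 → R6=3^13=14
XOR R6, 18 → R6=14^18=28
ADD R2, 2 → R2=10+2=12
CMP R2, 16  (cmp 12,16)
JLT L2: taken
MOD R6, 17 → R6=28%17=11
XOR R6, 13 → R6=11^13=6
XOR R6, 18 → R6=6^18=20
ADD R2, 2 → R2=12+2=14
CMP R2, 16  (cmp 14,16)
JLT L2: taken
MOD R6, 17 → R6=20%17=3
XOR R6, 13 → R6=3^13=14
XOR R6, 18 → R6=14^18=28
ADD R2, 2 → R2=14+2=16
CMP R2, 16  (cmp 16,16)
JLT L2: not taken
halt.

28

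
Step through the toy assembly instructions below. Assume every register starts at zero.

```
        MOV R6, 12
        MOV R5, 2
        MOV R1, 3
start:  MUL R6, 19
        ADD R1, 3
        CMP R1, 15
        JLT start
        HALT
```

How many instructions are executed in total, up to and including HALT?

20

MOV R6, 12 → R6=12
MOV R5, 2 → R5=2
MOV R1, 3 → R1=3
MUL R6, 19 → R6=12*19=228
ADD R1, 3 → R1=3+3=6
CMP R1, 15  (cmp 6,15)
JLT start: taken
MUL R6, 19 → R6=228*19=4332
ADD R1, 3 → R1=6+3=9
CMP R1, 15  (cmp 9,15)
JLT start: taken
MUL R6, 19 → R6=4332*19=82308
ADD R1, 3 → R1=9+3=12
CMP R1, 15  (cmp 12,15)
JLT start: taken
MUL R6, 19 → R6=82308*19=1563852
ADD R1, 3 → R1=12+3=15
CMP R1, 15  (cmp 15,15)
JLT start: not taken
halt.
Total executed instructions: 20.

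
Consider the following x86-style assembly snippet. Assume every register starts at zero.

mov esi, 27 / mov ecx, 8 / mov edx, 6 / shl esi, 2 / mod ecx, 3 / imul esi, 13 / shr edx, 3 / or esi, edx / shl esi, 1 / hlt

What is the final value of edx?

0

after mov esi, 27: esi=27
after mov ecx, 8: ecx=8
after mov edx, 6: edx=6
after shl esi, 2: esi=27<<2=108
after mod ecx, 3: ecx=8%3=2
after imul esi, 13: esi=108*13=1404
after shr edx, 3: edx=6>>3=0
after or esi, edx: esi=1404|0=1404
after shl esi, 1: esi=1404<<1=2808
halt.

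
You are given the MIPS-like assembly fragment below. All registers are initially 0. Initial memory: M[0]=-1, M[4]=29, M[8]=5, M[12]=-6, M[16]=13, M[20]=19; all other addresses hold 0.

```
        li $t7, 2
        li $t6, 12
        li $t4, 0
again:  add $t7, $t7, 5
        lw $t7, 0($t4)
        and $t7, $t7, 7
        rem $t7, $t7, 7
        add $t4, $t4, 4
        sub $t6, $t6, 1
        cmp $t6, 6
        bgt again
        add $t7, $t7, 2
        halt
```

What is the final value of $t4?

24

after li $t7, 2: $t7=2
after li $t6, 12: $t6=12
after li $t4, 0: $t4=0
after add $t7, $t7, 5: $t7=2+5=7
after lw $t7, 0($t4): $t7=M[0]=-1
after and $t7, $t7, 7: $t7=(-1)&7=7
after rem $t7, $t7, 7: $t7=7%7=0
after add $t4, $t4, 4: $t4=0+4=4
after sub $t6, $t6, 1: $t6=12-1=11
cmp $t6, 6  (cmp 11,6)
bgt again: taken
after add $t7, $t7, 5: $t7=0+5=5
after lw $t7, 0($t4): $t7=M[4]=29
after and $t7, $t7, 7: $t7=29&7=5
after rem $t7, $t7, 7: $t7=5%7=5
after add $t4, $t4, 4: $t4=4+4=8
after sub $t6, $t6, 1: $t6=11-1=10
cmp $t6, 6  (cmp 10,6)
bgt again: taken
after add $t7, $t7, 5: $t7=5+5=10
after lw $t7, 0($t4): $t7=M[8]=5
after and $t7, $t7, 7: $t7=5&7=5
after rem $t7, $t7, 7: $t7=5%7=5
after add $t4, $t4, 4: $t4=8+4=12
after sub $t6, $t6, 1: $t6=10-1=9
cmp $t6, 6  (cmp 9,6)
bgt again: taken
after add $t7, $t7, 5: $t7=5+5=10
after lw $t7, 0($t4): $t7=M[12]=-6
after and $t7, $t7, 7: $t7=(-6)&7=2
after rem $t7, $t7, 7: $t7=2%7=2
after add $t4, $t4, 4: $t4=12+4=16
after sub $t6, $t6, 1: $t6=9-1=8
cmp $t6, 6  (cmp 8,6)
bgt again: taken
after add $t7, $t7, 5: $t7=2+5=7
after lw $t7, 0($t4): $t7=M[16]=13
after and $t7, $t7, 7: $t7=13&7=5
after rem $t7, $t7, 7: $t7=5%7=5
after add $t4, $t4, 4: $t4=16+4=20
after sub $t6, $t6, 1: $t6=8-1=7
cmp $t6, 6  (cmp 7,6)
bgt again: taken
after add $t7, $t7, 5: $t7=5+5=10
after lw $t7, 0($t4): $t7=M[20]=19
after and $t7, $t7, 7: $t7=19&7=3
after rem $t7, $t7, 7: $t7=3%7=3
after add $t4, $t4, 4: $t4=20+4=24
after sub $t6, $t6, 1: $t6=7-1=6
cmp $t6, 6  (cmp 6,6)
bgt again: not taken
after add $t7, $t7, 2: $t7=3+2=5
halt.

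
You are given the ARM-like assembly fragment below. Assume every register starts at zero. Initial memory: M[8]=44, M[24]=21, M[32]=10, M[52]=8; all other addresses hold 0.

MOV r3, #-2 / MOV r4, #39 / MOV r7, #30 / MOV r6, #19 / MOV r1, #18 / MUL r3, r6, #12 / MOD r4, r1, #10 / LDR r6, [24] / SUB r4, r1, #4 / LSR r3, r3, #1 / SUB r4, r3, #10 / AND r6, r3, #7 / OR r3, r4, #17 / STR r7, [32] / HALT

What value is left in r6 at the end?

2

after MOV r3, #-2: r3=-2
after MOV r4, #39: r4=39
after MOV r7, #30: r7=30
after MOV r6, #19: r6=19
after MOV r1, #18: r1=18
after MUL r3, r6, #12: r3=19*12=228
after MOD r4, r1, #10: r4=18%10=8
after LDR r6, [24]: r6=M[24]=21
after SUB r4, r1, #4: r4=18-4=14
after LSR r3, r3, #1: r3=228>>1=114
after SUB r4, r3, #10: r4=114-10=104
after AND r6, r3, #7: r6=114&7=2
after OR r3, r4, #17: r3=104|17=121
STR r7, [32] → M[32]=30
halt.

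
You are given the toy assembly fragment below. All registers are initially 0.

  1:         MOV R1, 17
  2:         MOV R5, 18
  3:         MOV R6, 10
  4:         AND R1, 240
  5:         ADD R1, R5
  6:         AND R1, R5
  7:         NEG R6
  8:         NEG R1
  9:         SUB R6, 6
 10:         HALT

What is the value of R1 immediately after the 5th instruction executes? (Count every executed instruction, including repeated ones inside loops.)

R1=17
R5=18
R6=10
R1=17&240=16
R1=16+18=34
After step 5: R1 = 34.

34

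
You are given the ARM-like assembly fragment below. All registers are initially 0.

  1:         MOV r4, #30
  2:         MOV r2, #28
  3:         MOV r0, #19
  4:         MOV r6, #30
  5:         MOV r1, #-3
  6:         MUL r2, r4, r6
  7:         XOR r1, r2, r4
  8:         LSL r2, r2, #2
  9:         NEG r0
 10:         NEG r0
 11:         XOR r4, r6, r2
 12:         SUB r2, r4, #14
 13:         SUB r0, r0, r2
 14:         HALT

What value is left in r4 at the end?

MOV r4, #30 → r4=30
MOV r2, #28 → r2=28
MOV r0, #19 → r0=19
MOV r6, #30 → r6=30
MOV r1, #-3 → r1=-3
MUL r2, r4, r6 → r2=30*30=900
XOR r1, r2, r4 → r1=900^30=922
LSL r2, r2, #2 → r2=900<<2=3600
NEG r0 → r0=-(19)=-19
NEG r0 → r0=-(-19)=19
XOR r4, r6, r2 → r4=30^3600=3598
SUB r2, r4, #14 → r2=3598-14=3584
SUB r0, r0, r2 → r0=19-3584=-3565
halt.

3598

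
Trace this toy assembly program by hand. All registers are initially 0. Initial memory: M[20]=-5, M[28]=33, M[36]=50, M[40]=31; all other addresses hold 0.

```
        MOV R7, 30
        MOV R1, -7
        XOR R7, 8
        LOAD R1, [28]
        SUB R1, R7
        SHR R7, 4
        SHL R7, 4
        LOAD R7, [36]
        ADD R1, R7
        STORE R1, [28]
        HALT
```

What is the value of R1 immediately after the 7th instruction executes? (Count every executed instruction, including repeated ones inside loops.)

MOV R7, 30 → R7=30
MOV R1, -7 → R1=-7
XOR R7, 8 → R7=30^8=22
LOAD R1, [28] → R1=M[28]=33
SUB R1, R7 → R1=33-22=11
SHR R7, 4 → R7=22>>4=1
SHL R7, 4 → R7=1<<4=16
After step 7: R1 = 11.

11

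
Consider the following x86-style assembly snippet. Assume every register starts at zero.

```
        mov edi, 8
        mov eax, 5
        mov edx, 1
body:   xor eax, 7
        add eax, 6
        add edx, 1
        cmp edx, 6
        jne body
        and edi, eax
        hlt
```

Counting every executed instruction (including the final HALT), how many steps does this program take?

30

after mov edi, 8: edi=8
after mov eax, 5: eax=5
after mov edx, 1: edx=1
after xor eax, 7: eax=5^7=2
after add eax, 6: eax=2+6=8
after add edx, 1: edx=1+1=2
cmp edx, 6  (cmp 2,6)
jne body: taken
after xor eax, 7: eax=8^7=15
after add eax, 6: eax=15+6=21
after add edx, 1: edx=2+1=3
cmp edx, 6  (cmp 3,6)
jne body: taken
after xor eax, 7: eax=21^7=18
after add eax, 6: eax=18+6=24
after add edx, 1: edx=3+1=4
cmp edx, 6  (cmp 4,6)
jne body: taken
after xor eax, 7: eax=24^7=31
after add eax, 6: eax=31+6=37
after add edx, 1: edx=4+1=5
cmp edx, 6  (cmp 5,6)
jne body: taken
after xor eax, 7: eax=37^7=34
after add eax, 6: eax=34+6=40
after add edx, 1: edx=5+1=6
cmp edx, 6  (cmp 6,6)
jne body: not taken
after and edi, eax: edi=8&40=8
halt.
Total executed instructions: 30.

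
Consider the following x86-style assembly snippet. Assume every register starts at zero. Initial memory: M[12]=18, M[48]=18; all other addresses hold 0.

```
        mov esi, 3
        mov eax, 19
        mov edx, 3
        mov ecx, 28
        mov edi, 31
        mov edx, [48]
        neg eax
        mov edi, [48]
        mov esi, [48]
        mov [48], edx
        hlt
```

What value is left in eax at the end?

-19

mov esi, 3 → esi=3
mov eax, 19 → eax=19
mov edx, 3 → edx=3
mov ecx, 28 → ecx=28
mov edi, 31 → edi=31
mov edx, [48] → edx=M[48]=18
neg eax → eax=-(19)=-19
mov edi, [48] → edi=M[48]=18
mov esi, [48] → esi=M[48]=18
mov [48], edx → M[48]=18
halt.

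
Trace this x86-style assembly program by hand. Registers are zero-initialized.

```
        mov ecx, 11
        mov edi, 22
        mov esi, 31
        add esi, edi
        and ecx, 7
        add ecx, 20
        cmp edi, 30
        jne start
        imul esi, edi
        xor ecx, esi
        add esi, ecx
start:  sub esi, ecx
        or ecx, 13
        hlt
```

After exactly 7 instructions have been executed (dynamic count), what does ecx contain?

mov ecx, 11 → ecx=11
mov edi, 22 → edi=22
mov esi, 31 → esi=31
add esi, edi → esi=31+22=53
and ecx, 7 → ecx=11&7=3
add ecx, 20 → ecx=3+20=23
cmp edi, 30  (cmp 22,30)
After step 7: ecx = 23.

23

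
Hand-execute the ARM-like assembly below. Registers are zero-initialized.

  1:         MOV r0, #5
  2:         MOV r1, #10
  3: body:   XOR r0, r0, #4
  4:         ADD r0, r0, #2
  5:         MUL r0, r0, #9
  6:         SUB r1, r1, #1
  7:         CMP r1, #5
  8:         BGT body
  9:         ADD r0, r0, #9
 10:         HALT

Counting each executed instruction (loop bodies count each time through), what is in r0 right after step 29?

r0=5
r1=10
r0=5^4=1
r0=1+2=3
r0=3*9=27
r1=10-1=9
CMP r1, #5  (cmp 9,5)
BGT body: taken
r0=27^4=31
r0=31+2=33
r0=33*9=297
r1=9-1=8
CMP r1, #5  (cmp 8,5)
BGT body: taken
r0=297^4=301
r0=301+2=303
r0=303*9=2727
r1=8-1=7
CMP r1, #5  (cmp 7,5)
BGT body: taken
r0=2727^4=2723
r0=2723+2=2725
r0=2725*9=24525
r1=7-1=6
CMP r1, #5  (cmp 6,5)
BGT body: taken
r0=24525^4=24521
r0=24521+2=24523
r0=24523*9=220707
After step 29: r0 = 220707.

220707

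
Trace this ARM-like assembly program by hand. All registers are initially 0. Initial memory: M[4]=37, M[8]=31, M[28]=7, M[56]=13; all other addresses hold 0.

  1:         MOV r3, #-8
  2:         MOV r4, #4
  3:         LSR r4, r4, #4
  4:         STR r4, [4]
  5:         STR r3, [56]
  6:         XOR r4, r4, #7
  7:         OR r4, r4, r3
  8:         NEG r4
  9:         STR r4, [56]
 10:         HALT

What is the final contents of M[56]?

MOV r3, #-8 → r3=-8
MOV r4, #4 → r4=4
LSR r4, r4, #4 → r4=4>>4=0
STR r4, [4] → M[4]=0
STR r3, [56] → M[56]=-8
XOR r4, r4, #7 → r4=0^7=7
OR r4, r4, r3 → r4=7|(-8)=-1
NEG r4 → r4=-(-1)=1
STR r4, [56] → M[56]=1
halt.

1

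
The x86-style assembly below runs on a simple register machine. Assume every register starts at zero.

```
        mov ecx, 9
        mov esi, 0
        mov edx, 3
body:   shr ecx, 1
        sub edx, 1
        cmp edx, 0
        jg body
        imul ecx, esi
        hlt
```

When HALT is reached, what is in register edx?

0

after mov ecx, 9: ecx=9
after mov esi, 0: esi=0
after mov edx, 3: edx=3
after shr ecx, 1: ecx=9>>1=4
after sub edx, 1: edx=3-1=2
cmp edx, 0  (cmp 2,0)
jg body: taken
after shr ecx, 1: ecx=4>>1=2
after sub edx, 1: edx=2-1=1
cmp edx, 0  (cmp 1,0)
jg body: taken
after shr ecx, 1: ecx=2>>1=1
after sub edx, 1: edx=1-1=0
cmp edx, 0  (cmp 0,0)
jg body: not taken
after imul ecx, esi: ecx=1*0=0
halt.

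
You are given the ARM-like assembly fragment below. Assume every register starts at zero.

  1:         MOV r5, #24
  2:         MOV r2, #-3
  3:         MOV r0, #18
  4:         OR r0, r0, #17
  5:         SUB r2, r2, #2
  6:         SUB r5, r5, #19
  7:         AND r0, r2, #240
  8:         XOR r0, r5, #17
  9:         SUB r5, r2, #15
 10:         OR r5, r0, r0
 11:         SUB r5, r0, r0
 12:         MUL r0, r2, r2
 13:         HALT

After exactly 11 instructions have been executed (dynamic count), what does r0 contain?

20

MOV r5, #24 → r5=24
MOV r2, #-3 → r2=-3
MOV r0, #18 → r0=18
OR r0, r0, #17 → r0=18|17=19
SUB r2, r2, #2 → r2=(-3)-2=-5
SUB r5, r5, #19 → r5=24-19=5
AND r0, r2, #240 → r0=(-5)&240=240
XOR r0, r5, #17 → r0=5^17=20
SUB r5, r2, #15 → r5=(-5)-15=-20
OR r5, r0, r0 → r5=20|20=20
SUB r5, r0, r0 → r5=20-20=0
After step 11: r0 = 20.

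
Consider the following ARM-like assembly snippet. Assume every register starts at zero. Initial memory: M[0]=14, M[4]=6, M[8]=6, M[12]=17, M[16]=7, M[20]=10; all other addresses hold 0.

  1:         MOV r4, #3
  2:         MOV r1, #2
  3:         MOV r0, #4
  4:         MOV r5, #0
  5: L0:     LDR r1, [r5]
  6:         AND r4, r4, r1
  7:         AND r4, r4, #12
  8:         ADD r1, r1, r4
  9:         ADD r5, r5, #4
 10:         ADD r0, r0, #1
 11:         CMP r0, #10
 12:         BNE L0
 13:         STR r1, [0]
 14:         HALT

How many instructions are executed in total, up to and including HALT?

54

r4=3
r1=2
r0=4
r5=0
r1=M[0]=14
r4=3&14=2
r4=2&12=0
r1=14+0=14
r5=0+4=4
r0=4+1=5
CMP r0, #10  (cmp 5,10)
BNE L0: taken
r1=M[4]=6
r4=0&6=0
r4=0&12=0
r1=6+0=6
r5=4+4=8
r0=5+1=6
CMP r0, #10  (cmp 6,10)
BNE L0: taken
r1=M[8]=6
r4=0&6=0
r4=0&12=0
r1=6+0=6
r5=8+4=12
r0=6+1=7
CMP r0, #10  (cmp 7,10)
BNE L0: taken
r1=M[12]=17
r4=0&17=0
r4=0&12=0
r1=17+0=17
r5=12+4=16
r0=7+1=8
CMP r0, #10  (cmp 8,10)
BNE L0: taken
r1=M[16]=7
r4=0&7=0
r4=0&12=0
r1=7+0=7
r5=16+4=20
r0=8+1=9
CMP r0, #10  (cmp 9,10)
BNE L0: taken
r1=M[20]=10
r4=0&10=0
r4=0&12=0
r1=10+0=10
r5=20+4=24
r0=9+1=10
CMP r0, #10  (cmp 10,10)
BNE L0: not taken
STR r1, [0] → M[0]=10
halt.
Total executed instructions: 54.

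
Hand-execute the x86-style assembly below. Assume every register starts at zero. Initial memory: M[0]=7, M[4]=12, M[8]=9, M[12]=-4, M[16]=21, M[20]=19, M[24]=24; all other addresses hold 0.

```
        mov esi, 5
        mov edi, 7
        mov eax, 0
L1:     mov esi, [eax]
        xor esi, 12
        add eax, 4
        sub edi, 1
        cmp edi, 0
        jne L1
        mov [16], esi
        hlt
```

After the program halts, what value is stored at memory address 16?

20

after mov esi, 5: esi=5
after mov edi, 7: edi=7
after mov eax, 0: eax=0
after mov esi, [eax]: esi=M[0]=7
after xor esi, 12: esi=7^12=11
after add eax, 4: eax=0+4=4
after sub edi, 1: edi=7-1=6
cmp edi, 0  (cmp 6,0)
jne L1: taken
after mov esi, [eax]: esi=M[4]=12
after xor esi, 12: esi=12^12=0
after add eax, 4: eax=4+4=8
after sub edi, 1: edi=6-1=5
cmp edi, 0  (cmp 5,0)
jne L1: taken
after mov esi, [eax]: esi=M[8]=9
after xor esi, 12: esi=9^12=5
after add eax, 4: eax=8+4=12
after sub edi, 1: edi=5-1=4
cmp edi, 0  (cmp 4,0)
jne L1: taken
after mov esi, [eax]: esi=M[12]=-4
after xor esi, 12: esi=(-4)^12=-16
after add eax, 4: eax=12+4=16
after sub edi, 1: edi=4-1=3
cmp edi, 0  (cmp 3,0)
jne L1: taken
after mov esi, [eax]: esi=M[16]=21
after xor esi, 12: esi=21^12=25
after add eax, 4: eax=16+4=20
after sub edi, 1: edi=3-1=2
cmp edi, 0  (cmp 2,0)
jne L1: taken
after mov esi, [eax]: esi=M[20]=19
after xor esi, 12: esi=19^12=31
after add eax, 4: eax=20+4=24
after sub edi, 1: edi=2-1=1
cmp edi, 0  (cmp 1,0)
jne L1: taken
after mov esi, [eax]: esi=M[24]=24
after xor esi, 12: esi=24^12=20
after add eax, 4: eax=24+4=28
after sub edi, 1: edi=1-1=0
cmp edi, 0  (cmp 0,0)
jne L1: not taken
mov [16], esi → M[16]=20
halt.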